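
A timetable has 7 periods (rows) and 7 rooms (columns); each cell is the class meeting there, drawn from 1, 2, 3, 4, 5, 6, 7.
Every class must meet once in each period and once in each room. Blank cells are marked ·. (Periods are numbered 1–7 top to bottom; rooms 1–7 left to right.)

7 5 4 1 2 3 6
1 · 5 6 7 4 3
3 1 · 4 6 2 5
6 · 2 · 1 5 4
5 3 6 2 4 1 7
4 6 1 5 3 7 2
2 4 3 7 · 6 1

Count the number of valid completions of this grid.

1

Period 2, room 2: eliminating its period and room leaves {2}.
Period 3, room 3: eliminating its period and room leaves {7}.
Period 4, room 2: eliminating its period and room leaves {7}.
Period 4, room 4: eliminating its period and room leaves {3}.
Period 7, room 5: eliminating its period and room leaves {5}.
Only one assignment across all blanks avoids any period or room repeat, giving 1 completion.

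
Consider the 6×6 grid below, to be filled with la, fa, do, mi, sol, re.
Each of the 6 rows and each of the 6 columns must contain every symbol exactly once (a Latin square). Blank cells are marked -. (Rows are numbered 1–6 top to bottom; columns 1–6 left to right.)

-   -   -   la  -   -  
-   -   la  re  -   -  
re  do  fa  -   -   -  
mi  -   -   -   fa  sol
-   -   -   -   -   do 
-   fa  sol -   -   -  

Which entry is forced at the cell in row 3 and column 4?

Row 4, column 4: row 4 has {fa, mi, sol} and column 4 has {la, re}, leaving only do.
Row 4, column 3: row 4 has {fa, do, mi, sol} and column 3 has {la, fa, sol}, leaving only re.
Row 4, column 2: row 4 has {fa, do, mi, sol, re} and column 2 has {fa, do}, leaving only la.
Row 5, column 3: row 5 has {do} and column 3 has {la, fa, sol, re}, leaving only mi.
Row 1, column 3: row 1 has {la} and column 3 has {la, fa, mi, sol, re}, leaving only do.
Row 6, column 4: row 6 has {fa, sol} and column 4 has {la, do, re}, leaving only mi.
Row 3 already has {fa, do, re} and column 4 already has {la, do, mi, re}, so row 3, column 4 must be sol.

sol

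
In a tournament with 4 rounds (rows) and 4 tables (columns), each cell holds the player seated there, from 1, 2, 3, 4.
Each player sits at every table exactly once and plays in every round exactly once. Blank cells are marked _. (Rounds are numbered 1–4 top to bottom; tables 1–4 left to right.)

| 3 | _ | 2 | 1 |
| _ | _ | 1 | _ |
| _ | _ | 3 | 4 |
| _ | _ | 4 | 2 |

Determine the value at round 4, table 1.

Round 4 already has {2, 4} and table 1 already has {3}, so round 4, table 1 must be 1.

1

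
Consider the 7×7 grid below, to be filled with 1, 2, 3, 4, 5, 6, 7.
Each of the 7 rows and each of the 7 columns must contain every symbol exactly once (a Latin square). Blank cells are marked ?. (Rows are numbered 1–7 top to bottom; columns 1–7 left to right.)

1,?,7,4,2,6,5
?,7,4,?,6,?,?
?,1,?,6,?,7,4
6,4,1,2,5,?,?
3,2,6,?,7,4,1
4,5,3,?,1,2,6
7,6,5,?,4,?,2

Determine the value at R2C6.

5

Row 1, column 2: row 1 has {1, 2, 4, 5, 6, 7} and column 2 has {1, 2, 4, 5, 6, 7}, leaving only 3.
Row 2, column 7: row 2 has {4, 6, 7} and column 7 has {1, 2, 4, 5, 6}, leaving only 3.
Row 3, column 3: row 3 has {1, 4, 6, 7} and column 3 has {1, 3, 4, 5, 6, 7}, leaving only 2.
Row 3, column 1: row 3 has {1, 2, 4, 6, 7} and column 1 has {1, 3, 4, 6, 7}, leaving only 5.
Row 2, column 1: row 2 has {3, 4, 6, 7} and column 1 has {1, 3, 4, 5, 6, 7}, leaving only 2.
Row 3, column 5: row 3 has {1, 2, 4, 5, 6, 7} and column 5 has {1, 2, 4, 5, 6, 7}, leaving only 3.
Row 4, column 6: row 4 has {1, 2, 4, 5, 6} and column 6 has {2, 4, 6, 7}, leaving only 3.
Row 4, column 7: row 4 has {1, 2, 3, 4, 5, 6} and column 7 has {1, 2, 3, 4, 5, 6}, leaving only 7.
Row 5, column 4: row 5 has {1, 2, 3, 4, 6, 7} and column 4 has {2, 4, 6}, leaving only 5.
Row 2, column 4: row 2 has {2, 3, 4, 6, 7} and column 4 has {2, 4, 5, 6}, leaving only 1.
Row 2 already has {1, 2, 3, 4, 6, 7} and column 6 already has {2, 3, 4, 6, 7}, so row 2, column 6 must be 5.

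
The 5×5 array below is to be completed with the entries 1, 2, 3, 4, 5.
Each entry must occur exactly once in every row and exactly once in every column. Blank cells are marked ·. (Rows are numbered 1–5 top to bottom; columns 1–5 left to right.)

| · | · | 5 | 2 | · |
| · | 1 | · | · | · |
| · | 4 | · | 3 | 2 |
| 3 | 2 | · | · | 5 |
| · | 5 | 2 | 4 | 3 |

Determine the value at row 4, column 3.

Row 1, column 2: row 1 has {2, 5} and column 2 has {1, 2, 4, 5}, leaving only 3.
Row 2, column 4: row 2 has {1} and column 4 has {2, 3, 4}, leaving only 5.
Row 2, column 5: row 2 has {1, 5} and column 5 has {2, 3, 5}, leaving only 4.
Row 1, column 5: row 1 has {2, 3, 5} and column 5 has {2, 3, 4, 5}, leaving only 1.
Row 1, column 1: row 1 has {1, 2, 3, 5} and column 1 has {3}, leaving only 4.
Row 2, column 1: row 2 has {1, 4, 5} and column 1 has {3, 4}, leaving only 2.
Row 2, column 3: row 2 has {1, 2, 4, 5} and column 3 has {2, 5}, leaving only 3.
Row 3, column 3: row 3 has {2, 3, 4} and column 3 has {2, 3, 5}, leaving only 1.
Row 4 already has {2, 3, 5} and column 3 already has {1, 2, 3, 5}, so row 4, column 3 must be 4.

4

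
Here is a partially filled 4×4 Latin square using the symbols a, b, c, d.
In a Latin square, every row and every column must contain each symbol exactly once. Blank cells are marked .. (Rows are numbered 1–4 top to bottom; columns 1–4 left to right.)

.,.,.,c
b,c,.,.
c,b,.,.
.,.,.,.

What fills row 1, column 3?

b

Row 1, column 3 is narrowed to {a, b, d}.
If it were a, then row 1, column 2 would be left with no valid symbol.
If it were d, then row 1, column 2 would be left with no valid symbol.
So row 1, column 3 must be b.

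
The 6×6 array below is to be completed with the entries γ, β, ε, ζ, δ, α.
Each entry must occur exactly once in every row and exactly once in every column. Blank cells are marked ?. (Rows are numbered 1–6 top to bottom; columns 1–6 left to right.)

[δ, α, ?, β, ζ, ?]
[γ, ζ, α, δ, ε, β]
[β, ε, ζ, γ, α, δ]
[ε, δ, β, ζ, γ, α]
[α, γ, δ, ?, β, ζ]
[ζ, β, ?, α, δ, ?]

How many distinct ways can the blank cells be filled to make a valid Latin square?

Row 1, column 3: eliminating its row and column leaves {γ, ε}.
Row 1, column 6: eliminating its row and column leaves {γ, ε}.
Row 5, column 4: eliminating its row and column leaves {ε}.
Row 6, column 3: eliminating its row and column leaves {γ, ε}.
Row 6, column 6: eliminating its row and column leaves {γ, ε}.
Enumerating the assignments across these blanks that avoid any row or column repeat gives 2 completions.

2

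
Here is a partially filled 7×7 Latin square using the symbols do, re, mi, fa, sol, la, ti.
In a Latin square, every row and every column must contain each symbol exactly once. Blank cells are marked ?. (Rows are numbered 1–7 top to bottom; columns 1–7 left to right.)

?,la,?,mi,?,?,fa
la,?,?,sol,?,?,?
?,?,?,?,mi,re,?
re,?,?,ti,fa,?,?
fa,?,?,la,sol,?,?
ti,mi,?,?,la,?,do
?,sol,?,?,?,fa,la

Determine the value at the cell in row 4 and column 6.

Row 4, column 2: row 4 has {re, fa, ti} and column 2 has {mi, sol, la}, leaving only do.
Row 6, column 6: row 6 has {do, mi, la, ti} and column 6 has {re, fa}, leaving only sol.
Row 4, column 6 is narrowed to {mi, la}.
If it were mi, then row 5, column 6 would be left with no valid symbol.
So row 4, column 6 must be la.

la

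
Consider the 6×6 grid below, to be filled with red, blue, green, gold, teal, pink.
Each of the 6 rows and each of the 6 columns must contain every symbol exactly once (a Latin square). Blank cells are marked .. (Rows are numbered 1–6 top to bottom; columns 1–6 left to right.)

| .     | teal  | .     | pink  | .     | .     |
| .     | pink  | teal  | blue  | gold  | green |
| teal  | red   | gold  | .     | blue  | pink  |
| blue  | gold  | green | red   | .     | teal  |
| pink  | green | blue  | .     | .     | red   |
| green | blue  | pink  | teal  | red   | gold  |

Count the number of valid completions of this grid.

Row 1, column 1: eliminating its row and column leaves {red, gold}.
Row 1, column 3: eliminating its row and column leaves {red}.
Row 1, column 5: eliminating its row and column leaves {green}.
Row 1, column 6: eliminating its row and column leaves {blue}.
Row 2, column 1: eliminating its row and column leaves {red}.
Row 3, column 4: eliminating its row and column leaves {green}.
Row 4, column 5: eliminating its row and column leaves {pink}.
Row 5, column 4: eliminating its row and column leaves {gold}.
Row 5, column 5: eliminating its row and column leaves {teal}.
Only one assignment across all blanks avoids any row or column repeat, giving 1 completion.

1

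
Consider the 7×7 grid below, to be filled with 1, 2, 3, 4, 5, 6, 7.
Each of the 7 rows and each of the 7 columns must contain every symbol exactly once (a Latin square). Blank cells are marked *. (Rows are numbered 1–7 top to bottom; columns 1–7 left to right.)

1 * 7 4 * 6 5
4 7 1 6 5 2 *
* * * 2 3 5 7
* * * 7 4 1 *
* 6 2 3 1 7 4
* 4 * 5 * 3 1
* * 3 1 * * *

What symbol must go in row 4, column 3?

Row 1, column 5: row 1 has {1, 4, 5, 6, 7} and column 5 has {1, 3, 4, 5}, leaving only 2.
Row 1, column 2: row 1 has {1, 2, 4, 5, 6, 7} and column 2 has {4, 6, 7}, leaving only 3.
Row 2, column 7: row 2 has {1, 2, 4, 5, 6, 7} and column 7 has {1, 4, 5, 7}, leaving only 3.
Row 3, column 1: row 3 has {2, 3, 5, 7} and column 1 has {1, 4}, leaving only 6.
Row 3, column 2: row 3 has {2, 3, 5, 6, 7} and column 2 has {3, 4, 6, 7}, leaving only 1.
Row 3, column 3: row 3 has {1, 2, 3, 5, 6, 7} and column 3 has {1, 2, 3, 7}, leaving only 4.
Row 5, column 1: row 5 has {1, 2, 3, 4, 6, 7} and column 1 has {1, 4, 6}, leaving only 5.
Row 6, column 3: row 6 has {1, 3, 4, 5} and column 3 has {1, 2, 3, 4, 7}, leaving only 6.
Row 4 already has {1, 4, 7} and column 3 already has {1, 2, 3, 4, 6, 7}, so row 4, column 3 must be 5.

5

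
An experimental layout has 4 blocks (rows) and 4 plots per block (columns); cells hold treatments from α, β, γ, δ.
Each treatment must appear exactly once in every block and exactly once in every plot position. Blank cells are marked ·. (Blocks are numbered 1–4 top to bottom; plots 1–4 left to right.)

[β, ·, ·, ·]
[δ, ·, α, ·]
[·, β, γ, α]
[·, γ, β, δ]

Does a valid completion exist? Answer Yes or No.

No

Block 2, plot 2: block 2 together with plot 2 already contain {α, β, γ, δ} — every symbol — so nothing can go there. The grid has no valid completion.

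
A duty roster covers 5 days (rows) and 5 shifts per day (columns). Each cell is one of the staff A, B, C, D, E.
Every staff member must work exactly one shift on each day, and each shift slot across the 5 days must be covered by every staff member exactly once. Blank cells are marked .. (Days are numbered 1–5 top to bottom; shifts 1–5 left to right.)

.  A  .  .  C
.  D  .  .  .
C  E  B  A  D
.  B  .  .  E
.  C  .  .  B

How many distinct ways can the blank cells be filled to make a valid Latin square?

6

Day 1, shift 1: eliminating its day and shift leaves {B, D, E}.
Day 1, shift 3: eliminating its day and shift leaves {D, E}.
Day 1, shift 4: eliminating its day and shift leaves {B, D, E}.
Day 2, shift 1: eliminating its day and shift leaves {A, B, E}.
Day 2, shift 3: eliminating its day and shift leaves {A, C, E}.
Day 2, shift 4: eliminating its day and shift leaves {B, C, E}.
Day 2, shift 5: eliminating its day and shift leaves {A}.
Day 4, shift 1: eliminating its day and shift leaves {A, D}.
Day 4, shift 3: eliminating its day and shift leaves {A, C, D}.
Day 4, shift 4: eliminating its day and shift leaves {C, D}.
Day 5, shift 1: eliminating its day and shift leaves {A, D, E}.
Day 5, shift 3: eliminating its day and shift leaves {A, D, E}.
Day 5, shift 4: eliminating its day and shift leaves {D, E}.
Enumerating the assignments across these blanks that avoid any day or shift repeat gives 6 completions.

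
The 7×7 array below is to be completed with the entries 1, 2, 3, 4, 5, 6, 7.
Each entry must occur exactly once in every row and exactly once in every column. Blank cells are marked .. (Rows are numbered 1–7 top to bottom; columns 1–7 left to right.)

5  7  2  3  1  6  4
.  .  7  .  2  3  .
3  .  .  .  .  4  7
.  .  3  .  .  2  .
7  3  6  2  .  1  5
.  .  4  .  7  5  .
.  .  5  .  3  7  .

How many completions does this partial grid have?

9

Row 2, column 1: eliminating its row and column leaves {1, 4, 6}.
Row 2, column 2: eliminating its row and column leaves {1, 4, 5, 6}.
Row 2, column 4: eliminating its row and column leaves {1, 4, 5, 6}.
Row 2, column 7: eliminating its row and column leaves {1, 6}.
Row 3, column 2: eliminating its row and column leaves {1, 2, 5, 6}.
Row 3, column 3: eliminating its row and column leaves {1}.
Row 3, column 4: eliminating its row and column leaves {1, 5, 6}.
Row 3, column 5: eliminating its row and column leaves {5, 6}.
Row 4, column 1: eliminating its row and column leaves {1, 4, 6}.
Row 4, column 2: eliminating its row and column leaves {1, 4, 5, 6}.
Row 4, column 4: eliminating its row and column leaves {1, 4, 5, 6, 7}.
Row 4, column 5: eliminating its row and column leaves {4, 5, 6}.
Row 4, column 7: eliminating its row and column leaves {1, 6}.
Row 5, column 5: eliminating its row and column leaves {4}.
Row 6, column 1: eliminating its row and column leaves {1, 2, 6}.
Row 6, column 2: eliminating its row and column leaves {1, 2, 6}.
Row 6, column 4: eliminating its row and column leaves {1, 6}.
Row 6, column 7: eliminating its row and column leaves {1, 2, 3, 6}.
Row 7, column 1: eliminating its row and column leaves {1, 2, 4, 6}.
Row 7, column 2: eliminating its row and column leaves {1, 2, 4, 6}.
Row 7, column 4: eliminating its row and column leaves {1, 4, 6}.
Row 7, column 7: eliminating its row and column leaves {1, 2, 6}.
Enumerating the assignments across these blanks that avoid any row or column repeat gives 9 completions.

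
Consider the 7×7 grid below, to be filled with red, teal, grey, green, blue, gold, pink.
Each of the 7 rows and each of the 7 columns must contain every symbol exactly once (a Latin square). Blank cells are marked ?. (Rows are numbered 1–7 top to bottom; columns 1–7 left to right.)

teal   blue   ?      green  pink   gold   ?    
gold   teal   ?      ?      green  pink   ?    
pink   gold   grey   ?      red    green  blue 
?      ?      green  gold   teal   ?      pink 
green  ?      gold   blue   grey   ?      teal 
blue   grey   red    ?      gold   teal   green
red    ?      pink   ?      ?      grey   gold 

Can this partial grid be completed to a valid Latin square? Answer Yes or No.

Row 1, column 3: row 1 together with column 3 already contain {red, teal, grey, green, blue, gold, pink} — every symbol — so nothing can go there. The grid has no valid completion.

No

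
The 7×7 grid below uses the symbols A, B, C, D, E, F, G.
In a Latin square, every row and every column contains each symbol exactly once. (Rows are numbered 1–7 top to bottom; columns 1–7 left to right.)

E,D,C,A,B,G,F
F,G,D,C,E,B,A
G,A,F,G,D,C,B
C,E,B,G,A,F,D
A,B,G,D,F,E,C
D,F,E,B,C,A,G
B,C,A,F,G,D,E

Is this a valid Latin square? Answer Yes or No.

No

Column 4 contains G twice (at rows 3 and 4), so it is not a permutation.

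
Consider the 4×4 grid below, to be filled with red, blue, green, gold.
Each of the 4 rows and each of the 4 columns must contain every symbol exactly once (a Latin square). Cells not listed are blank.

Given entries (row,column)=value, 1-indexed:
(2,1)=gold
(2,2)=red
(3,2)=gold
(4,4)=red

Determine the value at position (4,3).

gold

Row 4, column 3 is narrowed to {blue, green, gold}.
If it were blue, then row 3, column 4 would be left with no valid symbol.
If it were green, then row 3, column 4 would be left with no valid symbol.
So row 4, column 3 must be gold.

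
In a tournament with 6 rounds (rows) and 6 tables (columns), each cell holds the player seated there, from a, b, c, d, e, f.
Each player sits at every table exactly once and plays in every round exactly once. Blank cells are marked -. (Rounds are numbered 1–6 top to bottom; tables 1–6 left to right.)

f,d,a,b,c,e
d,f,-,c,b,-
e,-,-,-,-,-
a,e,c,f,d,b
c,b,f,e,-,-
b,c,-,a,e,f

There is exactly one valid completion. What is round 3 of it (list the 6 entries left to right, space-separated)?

e a b d f c

Round 3, table 2: round 3 has {e} and table 2 has {b, c, d, e, f}, leaving only a.
Round 3, table 4: round 3 has {a, e} and table 4 has {a, b, c, e, f}, leaving only d.
Round 3, table 3: round 3 has {a, d, e} and table 3 has {a, c, f}, leaving only b.
Round 3, table 5: round 3 has {a, b, d, e} and table 5 has {b, c, d, e}, leaving only f.
Round 3, table 6: round 3 has {a, b, d, e, f} and table 6 has {b, e, f}, leaving only c.
So round 3 reads: e a b d f c.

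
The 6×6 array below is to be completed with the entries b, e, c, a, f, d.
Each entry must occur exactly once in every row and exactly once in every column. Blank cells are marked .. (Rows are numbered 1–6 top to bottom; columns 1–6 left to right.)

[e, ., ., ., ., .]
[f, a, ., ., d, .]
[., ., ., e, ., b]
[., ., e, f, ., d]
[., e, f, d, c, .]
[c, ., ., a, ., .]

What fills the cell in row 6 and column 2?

Row 5, column 6: row 5 has {e, c, f, d} and column 6 has {b, d}, leaving only a.
Row 5, column 1: row 5 has {e, c, a, f, d} and column 1 has {e, c, f}, leaving only b.
Row 4, column 1: row 4 has {e, f, d} and column 1 has {b, e, c, f}, leaving only a.
Row 3, column 1: row 3 has {b, e} and column 1 has {b, e, c, a, f}, leaving only d.
Row 4, column 5: row 4 has {e, a, f, d} and column 5 has {c, d}, leaving only b.
Row 4, column 2: row 4 has {b, e, a, f, d} and column 2 has {e, a}, leaving only c.
Row 3, column 2: row 3 has {b, e, d} and column 2 has {e, c, a}, leaving only f.
Row 3, column 5: row 3 has {b, e, f, d} and column 5 has {b, c, d}, leaving only a.
Row 1, column 5: row 1 has {e} and column 5 has {b, c, a, d}, leaving only f.
Row 1, column 6: row 1 has {e, f} and column 6 has {b, a, d}, leaving only c.
Row 1, column 4: row 1 has {e, c, f} and column 4 has {e, a, f, d}, leaving only b.
Row 1, column 2: row 1 has {b, e, c, f} and column 2 has {e, c, a, f}, leaving only d.
Row 6 already has {c, a} and column 2 already has {e, c, a, f, d}, so row 6, column 2 must be b.

b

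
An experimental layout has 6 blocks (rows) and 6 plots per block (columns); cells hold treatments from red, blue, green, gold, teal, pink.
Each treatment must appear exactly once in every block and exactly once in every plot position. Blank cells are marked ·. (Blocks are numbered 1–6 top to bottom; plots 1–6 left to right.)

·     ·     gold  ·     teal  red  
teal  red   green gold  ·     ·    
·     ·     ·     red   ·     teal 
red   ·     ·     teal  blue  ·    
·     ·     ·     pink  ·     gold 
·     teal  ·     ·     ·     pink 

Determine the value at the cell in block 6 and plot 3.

Block 2, plot 5: block 2 has {red, green, gold, teal} and plot 5 has {blue, teal}, leaving only pink.
Block 2, plot 6: block 2 has {red, green, gold, teal, pink} and plot 6 has {red, gold, teal, pink}, leaving only blue.
Block 4, plot 3: block 4 has {red, blue, teal} and plot 3 has {green, gold}, leaving only pink.
Block 3, plot 3: block 3 has {red, teal} and plot 3 has {green, gold, pink}, leaving only blue.
Block 6 already has {teal, pink} and plot 3 already has {blue, green, gold, pink}, so block 6, plot 3 must be red.

red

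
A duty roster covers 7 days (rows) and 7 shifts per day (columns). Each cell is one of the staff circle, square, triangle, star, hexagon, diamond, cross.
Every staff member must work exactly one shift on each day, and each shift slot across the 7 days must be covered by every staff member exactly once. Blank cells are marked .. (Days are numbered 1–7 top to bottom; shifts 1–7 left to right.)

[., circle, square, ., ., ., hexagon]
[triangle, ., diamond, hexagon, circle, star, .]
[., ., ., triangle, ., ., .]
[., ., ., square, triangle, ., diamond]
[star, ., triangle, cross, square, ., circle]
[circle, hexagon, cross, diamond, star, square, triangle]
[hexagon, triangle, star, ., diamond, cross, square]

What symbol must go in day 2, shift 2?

square

Day 1, shift 4: day 1 has {circle, square, hexagon} and shift 4 has {square, triangle, hexagon, diamond, cross}, leaving only star.
Day 1, shift 5: day 1 has {circle, square, star, hexagon} and shift 5 has {circle, square, triangle, star, diamond}, leaving only cross.
Day 1, shift 1: day 1 has {circle, square, star, hexagon, cross} and shift 1 has {circle, triangle, star, hexagon}, leaving only diamond.
Day 1, shift 6: day 1 has {circle, square, star, hexagon, diamond, cross} and shift 6 has {square, star, cross}, leaving only triangle.
Day 2, shift 7: day 2 has {circle, triangle, star, hexagon, diamond} and shift 7 has {circle, square, triangle, hexagon, diamond}, leaving only cross.
Day 2 already has {circle, triangle, star, hexagon, diamond, cross} and shift 2 already has {circle, triangle, hexagon}, so day 2, shift 2 must be square.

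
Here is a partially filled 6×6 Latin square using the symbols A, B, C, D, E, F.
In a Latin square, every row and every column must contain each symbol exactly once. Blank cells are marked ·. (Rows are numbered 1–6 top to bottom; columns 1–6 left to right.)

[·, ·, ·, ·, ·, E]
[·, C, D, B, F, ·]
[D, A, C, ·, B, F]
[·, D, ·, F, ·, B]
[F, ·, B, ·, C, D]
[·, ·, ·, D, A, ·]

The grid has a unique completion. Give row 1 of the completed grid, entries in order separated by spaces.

Row 1, column 5: row 1 has {E} and column 5 has {A, B, C, F}, leaving only D.
Row 2, column 6: row 2 has {B, C, D, F} and column 6 has {B, D, E, F}, leaving only A.
Row 2, column 1: row 2 has {A, B, C, D, F} and column 1 has {D, F}, leaving only E.
Row 3, column 4: row 3 has {A, B, C, D, F} and column 4 has {B, D, F}, leaving only E.
Row 4, column 5: row 4 has {B, D, F} and column 5 has {A, B, C, D, F}, leaving only E.
Row 4, column 3: row 4 has {B, D, E, F} and column 3 has {B, C, D}, leaving only A.
Row 1, column 3: row 1 has {D, E} and column 3 has {A, B, C, D}, leaving only F.
Row 1, column 2: row 1 has {D, E, F} and column 2 has {A, C, D}, leaving only B.
Row 4, column 1: row 4 has {A, B, D, E, F} and column 1 has {D, E, F}, leaving only C.
Row 1, column 1: row 1 has {B, D, E, F} and column 1 has {C, D, E, F}, leaving only A.
Row 1, column 4: row 1 has {A, B, D, E, F} and column 4 has {B, D, E, F}, leaving only C.
So row 1 reads: A B F C D E.

A B F C D E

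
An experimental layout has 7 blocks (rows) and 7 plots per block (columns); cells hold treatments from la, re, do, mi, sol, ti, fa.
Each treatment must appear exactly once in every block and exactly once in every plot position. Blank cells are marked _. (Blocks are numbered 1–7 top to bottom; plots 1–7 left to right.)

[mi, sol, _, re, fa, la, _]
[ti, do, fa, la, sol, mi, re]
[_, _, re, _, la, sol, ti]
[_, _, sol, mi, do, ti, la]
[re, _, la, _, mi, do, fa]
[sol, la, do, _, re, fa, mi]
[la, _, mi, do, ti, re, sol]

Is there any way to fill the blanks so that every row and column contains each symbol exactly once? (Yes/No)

Yes

No block or plot among the givens repeats a symbol, and propagating forced cells runs into no contradiction.
One valid completion exists (for instance, mi sol ti re fa la do / ti do fa la sol mi re / do mi re fa la sol ti / fa re sol mi do ti la / re ti la sol mi do fa / sol la do ti re fa mi / la fa mi do ti re sol).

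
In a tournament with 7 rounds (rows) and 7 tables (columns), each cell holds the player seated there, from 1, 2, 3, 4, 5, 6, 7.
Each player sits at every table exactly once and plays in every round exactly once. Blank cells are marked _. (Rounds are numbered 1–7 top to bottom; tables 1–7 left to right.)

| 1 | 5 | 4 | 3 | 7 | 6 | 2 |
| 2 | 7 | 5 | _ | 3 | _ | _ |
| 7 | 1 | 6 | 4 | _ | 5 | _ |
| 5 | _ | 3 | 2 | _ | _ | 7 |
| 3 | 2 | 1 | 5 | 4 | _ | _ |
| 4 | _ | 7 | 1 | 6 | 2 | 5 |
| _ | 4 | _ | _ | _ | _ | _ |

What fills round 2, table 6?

1

Round 2, table 4: round 2 has {2, 3, 5, 7} and table 4 has {1, 2, 3, 4, 5}, leaving only 6.
Round 3, table 5: round 3 has {1, 4, 5, 6, 7} and table 5 has {3, 4, 6, 7}, leaving only 2.
Round 3, table 7: round 3 has {1, 2, 4, 5, 6, 7} and table 7 has {2, 5, 7}, leaving only 3.
Round 4, table 2: round 4 has {2, 3, 5, 7} and table 2 has {1, 2, 4, 5, 7}, leaving only 6.
Round 4, table 5: round 4 has {2, 3, 5, 6, 7} and table 5 has {2, 3, 4, 6, 7}, leaving only 1.
Round 4, table 6: round 4 has {1, 2, 3, 5, 6, 7} and table 6 has {2, 5, 6}, leaving only 4.
Round 2 already has {2, 3, 5, 6, 7} and table 6 already has {2, 4, 5, 6}, so round 2, table 6 must be 1.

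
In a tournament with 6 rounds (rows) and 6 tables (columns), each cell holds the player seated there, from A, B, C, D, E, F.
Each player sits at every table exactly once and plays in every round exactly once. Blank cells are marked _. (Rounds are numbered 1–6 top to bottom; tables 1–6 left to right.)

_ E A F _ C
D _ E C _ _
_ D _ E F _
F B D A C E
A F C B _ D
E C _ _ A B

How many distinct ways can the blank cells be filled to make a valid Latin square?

Round 1, table 1: eliminating its round and table leaves {B}.
Round 1, table 5: eliminating its round and table leaves {B, D}.
Round 2, table 2: eliminating its round and table leaves {A}.
Round 2, table 5: eliminating its round and table leaves {B}.
Round 2, table 6: eliminating its round and table leaves {A, F}.
Round 3, table 1: eliminating its round and table leaves {B, C}.
Round 3, table 3: eliminating its round and table leaves {B}.
Round 3, table 6: eliminating its round and table leaves {A}.
Round 5, table 5: eliminating its round and table leaves {E}.
Round 6, table 3: eliminating its round and table leaves {F}.
Round 6, table 4: eliminating its round and table leaves {D}.
Only one assignment across all blanks avoids any round or table repeat, giving 1 completion.

1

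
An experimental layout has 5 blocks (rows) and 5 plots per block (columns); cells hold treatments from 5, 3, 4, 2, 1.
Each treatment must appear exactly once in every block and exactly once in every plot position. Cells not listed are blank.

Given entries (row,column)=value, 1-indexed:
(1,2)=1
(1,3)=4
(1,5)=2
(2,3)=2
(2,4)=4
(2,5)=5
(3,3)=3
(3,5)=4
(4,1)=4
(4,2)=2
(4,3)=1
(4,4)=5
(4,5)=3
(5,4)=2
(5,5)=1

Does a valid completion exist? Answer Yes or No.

No block or plot among the givens repeats a symbol, and propagating forced cells runs into no contradiction.
One valid completion exists (for instance, 5 1 4 3 2 / 1 3 2 4 5 / 2 5 3 1 4 / 4 2 1 5 3 / 3 4 5 2 1).

Yes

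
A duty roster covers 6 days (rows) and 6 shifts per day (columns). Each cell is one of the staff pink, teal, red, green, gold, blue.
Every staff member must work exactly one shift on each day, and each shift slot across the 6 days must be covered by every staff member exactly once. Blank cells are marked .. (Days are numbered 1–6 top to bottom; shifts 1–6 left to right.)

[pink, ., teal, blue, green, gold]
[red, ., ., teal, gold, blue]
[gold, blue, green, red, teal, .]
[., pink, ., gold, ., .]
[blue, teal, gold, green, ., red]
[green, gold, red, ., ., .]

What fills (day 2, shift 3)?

pink

Day 2 already has {teal, red, gold, blue} and shift 3 already has {teal, red, green, gold}, so day 2, shift 3 must be pink.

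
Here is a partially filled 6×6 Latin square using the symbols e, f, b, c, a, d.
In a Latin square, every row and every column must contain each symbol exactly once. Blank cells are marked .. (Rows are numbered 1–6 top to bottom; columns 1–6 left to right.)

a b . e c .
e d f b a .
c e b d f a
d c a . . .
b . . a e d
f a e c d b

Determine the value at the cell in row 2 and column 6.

c

Row 2 already has {e, f, b, a, d} and column 6 already has {b, a, d}, so row 2, column 6 must be c.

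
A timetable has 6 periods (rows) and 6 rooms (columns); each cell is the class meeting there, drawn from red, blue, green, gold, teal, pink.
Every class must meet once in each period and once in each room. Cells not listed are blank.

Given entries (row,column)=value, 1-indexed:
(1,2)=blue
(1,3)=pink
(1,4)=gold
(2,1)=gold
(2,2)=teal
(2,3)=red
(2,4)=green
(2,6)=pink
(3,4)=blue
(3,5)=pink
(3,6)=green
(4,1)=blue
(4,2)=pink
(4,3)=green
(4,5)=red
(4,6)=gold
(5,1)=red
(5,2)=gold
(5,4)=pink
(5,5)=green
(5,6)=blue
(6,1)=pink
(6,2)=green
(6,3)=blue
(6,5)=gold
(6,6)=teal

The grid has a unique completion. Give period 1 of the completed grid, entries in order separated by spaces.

green blue pink gold teal red

Period 1, room 5: period 1 has {blue, gold, pink} and room 5 has {red, green, gold, pink}, leaving only teal.
Period 1, room 1: period 1 has {blue, gold, teal, pink} and room 1 has {red, blue, gold, pink}, leaving only green.
Period 1, room 6: period 1 has {blue, green, gold, teal, pink} and room 6 has {blue, green, gold, teal, pink}, leaving only red.
So period 1 reads: green blue pink gold teal red.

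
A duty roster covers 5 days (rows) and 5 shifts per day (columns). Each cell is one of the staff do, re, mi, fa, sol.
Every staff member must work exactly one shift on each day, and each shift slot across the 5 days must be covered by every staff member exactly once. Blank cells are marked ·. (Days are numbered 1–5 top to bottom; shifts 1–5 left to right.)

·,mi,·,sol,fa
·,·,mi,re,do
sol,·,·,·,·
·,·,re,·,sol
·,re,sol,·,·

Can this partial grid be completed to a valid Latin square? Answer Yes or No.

Yes

No day or shift among the givens repeats a symbol, and propagating forced cells runs into no contradiction.
One valid completion exists (for instance, re mi do sol fa / fa sol mi re do / sol do fa mi re / mi fa re do sol / do re sol fa mi).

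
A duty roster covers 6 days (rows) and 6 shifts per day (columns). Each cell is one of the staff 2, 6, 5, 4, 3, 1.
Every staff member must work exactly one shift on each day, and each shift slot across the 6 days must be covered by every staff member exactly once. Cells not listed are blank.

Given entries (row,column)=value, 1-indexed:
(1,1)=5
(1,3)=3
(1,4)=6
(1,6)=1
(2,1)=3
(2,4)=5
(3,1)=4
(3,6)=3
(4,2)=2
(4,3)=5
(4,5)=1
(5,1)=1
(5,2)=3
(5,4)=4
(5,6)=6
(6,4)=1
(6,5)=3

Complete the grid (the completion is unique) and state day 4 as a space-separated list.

Day 4, shift 1: day 4 has {2, 5, 1} and shift 1 has {5, 4, 3, 1}, leaving only 6.
Day 4, shift 4: day 4 has {2, 6, 5, 1} and shift 4 has {6, 5, 4, 1}, leaving only 3.
Day 4, shift 6: day 4 has {2, 6, 5, 3, 1} and shift 6 has {6, 3, 1}, leaving only 4.
So day 4 reads: 6 2 5 3 1 4.

6 2 5 3 1 4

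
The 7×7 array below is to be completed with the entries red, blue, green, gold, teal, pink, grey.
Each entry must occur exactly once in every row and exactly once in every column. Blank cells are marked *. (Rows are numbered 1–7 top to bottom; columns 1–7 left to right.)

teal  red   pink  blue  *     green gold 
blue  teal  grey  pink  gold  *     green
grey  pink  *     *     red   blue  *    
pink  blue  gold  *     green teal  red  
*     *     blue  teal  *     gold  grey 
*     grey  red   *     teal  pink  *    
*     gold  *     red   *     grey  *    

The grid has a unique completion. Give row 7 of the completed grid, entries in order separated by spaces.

Row 7, column 1: row 7 has {red, gold, grey} and column 1 has {blue, teal, pink, grey}, leaving only green.
Row 7, column 3: row 7 has {red, green, gold, grey} and column 3 has {red, blue, gold, pink, grey}, leaving only teal.
Row 1, column 5: row 1 has {red, blue, green, gold, teal, pink} and column 5 has {red, green, gold, teal}, leaving only grey.
Row 2, column 6: row 2 has {blue, green, gold, teal, pink, grey} and column 6 has {blue, green, gold, teal, pink, grey}, leaving only red.
Row 3, column 3: row 3 has {red, blue, pink, grey} and column 3 has {red, blue, gold, teal, pink, grey}, leaving only green.
Row 3, column 4: row 3 has {red, blue, green, pink, grey} and column 4 has {red, blue, teal, pink}, leaving only gold.
Row 3, column 7: row 3 has {red, blue, green, gold, pink, grey} and column 7 has {red, green, gold, grey}, leaving only teal.
Row 4, column 4: row 4 has {red, blue, green, gold, teal, pink} and column 4 has {red, blue, gold, teal, pink}, leaving only grey.
Row 5, column 1: row 5 has {blue, gold, teal, grey} and column 1 has {blue, green, teal, pink, grey}, leaving only red.
Row 5, column 2: row 5 has {red, blue, gold, teal, grey} and column 2 has {red, blue, gold, teal, pink, grey}, leaving only green.
Row 5, column 5: row 5 has {red, blue, green, gold, teal, grey} and column 5 has {red, green, gold, teal, grey}, leaving only pink.
Row 7, column 5: row 7 has {red, green, gold, teal, grey} and column 5 has {red, green, gold, teal, pink, grey}, leaving only blue.
Row 7, column 7: row 7 has {red, blue, green, gold, teal, grey} and column 7 has {red, green, gold, teal, grey}, leaving only pink.
So row 7 reads: green gold teal red blue grey pink.

green gold teal red blue grey pink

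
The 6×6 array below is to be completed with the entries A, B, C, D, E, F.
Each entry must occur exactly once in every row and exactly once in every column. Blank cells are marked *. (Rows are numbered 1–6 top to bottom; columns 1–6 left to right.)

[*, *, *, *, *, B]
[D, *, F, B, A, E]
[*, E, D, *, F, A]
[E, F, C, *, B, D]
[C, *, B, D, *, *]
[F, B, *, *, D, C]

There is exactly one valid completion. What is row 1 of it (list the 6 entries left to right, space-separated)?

A D E F C B

Row 1, column 1: row 1 has {B} and column 1 has {C, D, E, F}, leaving only A.
Row 1, column 3: row 1 has {A, B} and column 3 has {B, C, D, F}, leaving only E.
Row 1, column 5: row 1 has {A, B, E} and column 5 has {A, B, D, F}, leaving only C.
Row 1, column 2: row 1 has {A, B, C, E} and column 2 has {B, E, F}, leaving only D.
Row 1, column 4: row 1 has {A, B, C, D, E} and column 4 has {B, D}, leaving only F.
So row 1 reads: A D E F C B.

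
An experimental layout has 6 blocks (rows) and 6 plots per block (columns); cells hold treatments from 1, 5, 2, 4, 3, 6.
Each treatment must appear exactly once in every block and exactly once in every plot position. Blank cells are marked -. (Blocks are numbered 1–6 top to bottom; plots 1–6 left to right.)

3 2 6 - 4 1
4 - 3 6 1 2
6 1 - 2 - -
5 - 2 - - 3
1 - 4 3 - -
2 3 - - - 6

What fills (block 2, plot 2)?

5

Block 2 already has {1, 2, 4, 3, 6} and plot 2 already has {1, 2, 3}, so block 2, plot 2 must be 5.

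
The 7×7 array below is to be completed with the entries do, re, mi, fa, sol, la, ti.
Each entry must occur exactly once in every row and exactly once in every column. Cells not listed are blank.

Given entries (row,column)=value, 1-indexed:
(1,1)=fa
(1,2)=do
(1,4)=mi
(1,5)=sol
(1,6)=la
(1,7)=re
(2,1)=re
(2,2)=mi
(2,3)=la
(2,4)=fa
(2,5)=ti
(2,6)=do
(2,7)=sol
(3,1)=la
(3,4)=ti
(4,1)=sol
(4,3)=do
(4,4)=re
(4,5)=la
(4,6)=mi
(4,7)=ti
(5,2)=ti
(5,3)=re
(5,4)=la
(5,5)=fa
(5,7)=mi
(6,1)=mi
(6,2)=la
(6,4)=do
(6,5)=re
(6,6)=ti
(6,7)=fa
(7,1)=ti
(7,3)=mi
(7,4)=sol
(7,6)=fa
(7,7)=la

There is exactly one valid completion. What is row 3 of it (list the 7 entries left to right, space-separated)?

la sol fa ti mi re do

Row 3, column 7: row 3 has {la, ti} and column 7 has {re, mi, fa, sol, la, ti}, leaving only do.
Row 3, column 5: row 3 has {do, la, ti} and column 5 has {re, fa, sol, la, ti}, leaving only mi.
Row 1, column 3: row 1 has {do, re, mi, fa, sol, la} and column 3 has {do, re, mi, la}, leaving only ti.
Row 4, column 2: row 4 has {do, re, mi, sol, la, ti} and column 2 has {do, mi, la, ti}, leaving only fa.
Row 5, column 1: row 5 has {re, mi, fa, la, ti} and column 1 has {re, mi, fa, sol, la, ti}, leaving only do.
Row 5, column 6: row 5 has {do, re, mi, fa, la, ti} and column 6 has {do, mi, fa, la, ti}, leaving only sol.
Row 3, column 6: row 3 has {do, mi, la, ti} and column 6 has {do, mi, fa, sol, la, ti}, leaving only re.
Row 3, column 2: row 3 has {do, re, mi, la, ti} and column 2 has {do, mi, fa, la, ti}, leaving only sol.
Row 3, column 3: row 3 has {do, re, mi, sol, la, ti} and column 3 has {do, re, mi, la, ti}, leaving only fa.
So row 3 reads: la sol fa ti mi re do.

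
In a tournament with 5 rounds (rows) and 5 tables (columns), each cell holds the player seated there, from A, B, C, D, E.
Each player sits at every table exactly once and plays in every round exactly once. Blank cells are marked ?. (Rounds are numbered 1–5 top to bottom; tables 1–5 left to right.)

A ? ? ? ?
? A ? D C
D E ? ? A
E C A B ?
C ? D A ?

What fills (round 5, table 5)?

Round 2, table 1: round 2 has {A, C, D} and table 1 has {A, C, D, E}, leaving only B.
Round 2, table 3: round 2 has {A, B, C, D} and table 3 has {A, D}, leaving only E.
Round 3, table 4: round 3 has {A, D, E} and table 4 has {A, B, D}, leaving only C.
Round 1, table 4: round 1 has {A} and table 4 has {A, B, C, D}, leaving only E.
Round 3, table 3: round 3 has {A, C, D, E} and table 3 has {A, D, E}, leaving only B.
Round 1, table 3: round 1 has {A, E} and table 3 has {A, B, D, E}, leaving only C.
Round 4, table 5: round 4 has {A, B, C, E} and table 5 has {A, C}, leaving only D.
Round 1, table 5: round 1 has {A, C, E} and table 5 has {A, C, D}, leaving only B.
Round 5 already has {A, C, D} and table 5 already has {A, B, C, D}, so round 5, table 5 must be E.

E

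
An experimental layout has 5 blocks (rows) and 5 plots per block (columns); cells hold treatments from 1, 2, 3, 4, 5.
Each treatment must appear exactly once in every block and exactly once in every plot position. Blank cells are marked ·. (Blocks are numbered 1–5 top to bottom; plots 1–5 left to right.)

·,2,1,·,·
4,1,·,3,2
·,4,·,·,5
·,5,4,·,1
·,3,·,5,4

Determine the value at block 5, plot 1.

Block 1, plot 4: block 1 has {1, 2} and plot 4 has {3, 5}, leaving only 4.
Block 1, plot 5: block 1 has {1, 2, 4} and plot 5 has {1, 2, 4, 5}, leaving only 3.
Block 1, plot 1: block 1 has {1, 2, 3, 4} and plot 1 has {4}, leaving only 5.
Block 2, plot 3: block 2 has {1, 2, 3, 4} and plot 3 has {1, 4}, leaving only 5.
Block 4, plot 4: block 4 has {1, 4, 5} and plot 4 has {3, 4, 5}, leaving only 2.
Block 3, plot 4: block 3 has {4, 5} and plot 4 has {2, 3, 4, 5}, leaving only 1.
Block 4, plot 1: block 4 has {1, 2, 4, 5} and plot 1 has {4, 5}, leaving only 3.
Block 3, plot 1: block 3 has {1, 4, 5} and plot 1 has {3, 4, 5}, leaving only 2.
Block 5 already has {3, 4, 5} and plot 1 already has {2, 3, 4, 5}, so block 5, plot 1 must be 1.

1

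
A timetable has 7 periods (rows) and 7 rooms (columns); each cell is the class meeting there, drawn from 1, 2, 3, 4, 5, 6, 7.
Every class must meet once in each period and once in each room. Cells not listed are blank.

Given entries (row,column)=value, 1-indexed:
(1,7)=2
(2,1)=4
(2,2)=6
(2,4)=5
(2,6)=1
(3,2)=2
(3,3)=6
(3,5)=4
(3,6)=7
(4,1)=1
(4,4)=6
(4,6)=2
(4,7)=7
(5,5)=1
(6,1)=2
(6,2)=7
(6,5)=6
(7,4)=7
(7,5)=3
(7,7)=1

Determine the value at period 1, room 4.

4

Period 2, room 7: period 2 has {1, 4, 5, 6} and room 7 has {1, 2, 7}, leaving only 3.
Period 3, room 7: period 3 has {2, 4, 6, 7} and room 7 has {1, 2, 3, 7}, leaving only 5.
Period 3, room 1: period 3 has {2, 4, 5, 6, 7} and room 1 has {1, 2, 4}, leaving only 3.
Period 3, room 4: period 3 has {2, 3, 4, 5, 6, 7} and room 4 has {5, 6, 7}, leaving only 1.
Period 4, room 5: period 4 has {1, 2, 6, 7} and room 5 has {1, 3, 4, 6}, leaving only 5.
Period 1, room 5: period 1 has {2} and room 5 has {1, 3, 4, 5, 6}, leaving only 7.
Period 2, room 5: period 2 has {1, 3, 4, 5, 6} and room 5 has {1, 3, 4, 5, 6, 7}, leaving only 2.
Period 2, room 3: period 2 has {1, 2, 3, 4, 5, 6} and room 3 has {6}, leaving only 7.
Period 6, room 7: period 6 has {2, 6, 7} and room 7 has {1, 2, 3, 5, 7}, leaving only 4.
Period 5, room 7: period 5 has {1} and room 7 has {1, 2, 3, 4, 5, 7}, leaving only 6.
Period 6, room 4: period 6 has {2, 4, 6, 7} and room 4 has {1, 5, 6, 7}, leaving only 3.
Period 1 already has {2, 7} and room 4 already has {1, 3, 5, 6, 7}, so period 1, room 4 must be 4.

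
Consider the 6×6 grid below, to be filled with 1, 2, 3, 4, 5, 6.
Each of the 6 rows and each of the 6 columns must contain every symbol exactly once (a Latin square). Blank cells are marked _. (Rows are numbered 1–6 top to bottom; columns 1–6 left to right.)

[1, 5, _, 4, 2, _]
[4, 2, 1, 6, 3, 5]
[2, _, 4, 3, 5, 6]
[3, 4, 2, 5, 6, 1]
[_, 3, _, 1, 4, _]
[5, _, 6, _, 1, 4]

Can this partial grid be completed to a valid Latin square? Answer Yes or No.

Row 6, column 2: row 6 together with column 2 already contain {1, 2, 3, 4, 5, 6} — every symbol — so nothing can go there. The grid has no valid completion.

No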